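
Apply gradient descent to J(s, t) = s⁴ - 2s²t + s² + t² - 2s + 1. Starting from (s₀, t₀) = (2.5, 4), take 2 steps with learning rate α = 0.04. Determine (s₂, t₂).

(1.91273728, 4.020832)

∇J = (4s³ - 4st + 2s - 2, -2s² + 2t)
(s₁, t₁) = (2.5, 4) − 0.04·(25.5, -4.5) = (1.48, 4.18)
(s₂, t₂) = (1.48, 4.18) − 0.04·(-10.818432, 3.9792) = (1.91273728, 4.020832)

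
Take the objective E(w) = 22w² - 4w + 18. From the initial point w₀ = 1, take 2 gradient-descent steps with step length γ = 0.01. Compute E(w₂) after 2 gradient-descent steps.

19.606272

E′(w) = 44w - 4
w₁ = 1 − 0.01·40 = 0.6
w₂ = 0.6 − 0.01·22.4 = 0.376
E(0.376) = 19.606272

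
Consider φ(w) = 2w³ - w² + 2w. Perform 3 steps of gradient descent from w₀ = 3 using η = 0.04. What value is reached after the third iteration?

φ′(w) = 6w² - 2w + 2
Step 1: φ′(3) = 50; w₁ = 3 − 0.04·50 = 1
Step 2: φ′(1) = 6; w₂ = 1 − 0.04·6 = 0.76
Step 3: φ′(0.76) = 3.9456; w₃ = 0.76 − 0.04·3.9456 = 0.602176

0.602176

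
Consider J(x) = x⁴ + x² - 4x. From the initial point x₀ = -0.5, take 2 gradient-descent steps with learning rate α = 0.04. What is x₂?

-0.09408768

J′(x) = 4x³ + 2x - 4
x₁ = -0.5 − 0.04·(-5.5) = -0.28
x₂ = -0.28 − 0.04·(-4.647808) = -0.09408768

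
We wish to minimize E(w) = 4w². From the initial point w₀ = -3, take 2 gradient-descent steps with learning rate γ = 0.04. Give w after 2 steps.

-1.3872

E′(w) = 8w
w₁ = -3 − 0.04·(-24) = -2.04
w₂ = -2.04 − 0.04·(-16.32) = -1.3872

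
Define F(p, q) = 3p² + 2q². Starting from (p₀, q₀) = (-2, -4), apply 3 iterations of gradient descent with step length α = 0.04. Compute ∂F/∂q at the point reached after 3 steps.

-9.483264

∇F = (6p, 4q)
Step 1: at (-2, -4), ∇F = (-12, -16) → (-2, -4) − 0.04·(-12, -16) = (-1.52, -3.36)
Step 2: at (-1.52, -3.36), ∇F = (-9.12, -13.44) → (-1.52, -3.36) − 0.04·(-9.12, -13.44) = (-1.1552, -2.8224)
Step 3: at (-1.1552, -2.8224), ∇F = (-6.9312, -11.2896) → (-1.1552, -2.8224) − 0.04·(-6.9312, -11.2896) = (-0.877952, -2.370816)
∂F/∂q at (-0.877952, -2.370816) = -9.483264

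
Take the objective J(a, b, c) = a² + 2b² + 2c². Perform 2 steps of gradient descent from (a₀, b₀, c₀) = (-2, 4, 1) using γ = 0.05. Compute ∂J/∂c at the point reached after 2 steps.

∇J = (2a, 4b, 4c)
Step 1: at (-2, 4, 1), ∇J = (-4, 16, 4) → (-2, 4, 1) − 0.05·(-4, 16, 4) = (-1.8, 3.2, 0.8)
Step 2: at (-1.8, 3.2, 0.8), ∇J = (-3.6, 12.8, 3.2) → (-1.8, 3.2, 0.8) − 0.05·(-3.6, 12.8, 3.2) = (-1.62, 2.56, 0.64)
∂J/∂c at (-1.62, 2.56, 0.64) = 2.56

2.56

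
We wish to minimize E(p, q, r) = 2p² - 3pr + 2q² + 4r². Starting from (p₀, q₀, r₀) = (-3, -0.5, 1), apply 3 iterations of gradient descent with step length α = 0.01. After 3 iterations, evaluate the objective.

19.108228815571

∇E = (4p - 3r, 4q, -3p + 8r)
(p₁, q₁, r₁) = (-3, -0.5, 1) − 0.01·(-15, -2, 17) = (-2.85, -0.48, 0.83)
(p₂, q₂, r₂) = (-2.85, -0.48, 0.83) − 0.01·(-13.89, -1.92, 15.19) = (-2.7111, -0.4608, 0.6781)
(p₃, q₃, r₃) = (-2.7111, -0.4608, 0.6781) − 0.01·(-12.8787, -1.8432, 13.5581) = (-2.582313, -0.442368, 0.542519)
E(-2.582313, -0.442368, 0.542519) = 19.108228815571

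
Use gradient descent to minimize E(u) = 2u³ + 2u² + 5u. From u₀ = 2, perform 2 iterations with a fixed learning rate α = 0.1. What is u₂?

-3.254

E′(u) = 6u² + 4u + 5
u₁ = 2 − 0.1·37 = -1.7
u₂ = -1.7 − 0.1·15.54 = -3.254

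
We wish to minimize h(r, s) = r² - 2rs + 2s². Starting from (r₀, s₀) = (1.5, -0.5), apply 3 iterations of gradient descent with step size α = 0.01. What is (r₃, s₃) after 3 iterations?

∇h = (2r - 2s, -2r + 4s)
(r₁, s₁) = (1.5, -0.5) − 0.01·(4, -5) = (1.46, -0.45)
(r₂, s₂) = (1.46, -0.45) − 0.01·(3.82, -4.72) = (1.4218, -0.4028)
(r₃, s₃) = (1.4218, -0.4028) − 0.01·(3.6492, -4.4548) = (1.385308, -0.358252)

(1.385308, -0.358252)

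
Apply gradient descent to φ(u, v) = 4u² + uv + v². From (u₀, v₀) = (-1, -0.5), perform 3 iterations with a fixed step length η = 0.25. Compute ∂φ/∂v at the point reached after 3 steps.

∇φ = (8u + v, u + 2v)
(u₁, v₁) = (-1, -0.5) − 0.25·(-8.5, -2) = (1.125, 0)
(u₂, v₂) = (1.125, 0) − 0.25·(9, 1.125) = (-1.125, -0.28125)
(u₃, v₃) = (-1.125, -0.28125) − 0.25·(-9.28125, -1.6875) = (1.1953125, 0.140625)
∂φ/∂v at (1.1953125, 0.140625) = 1.4765625

1.4765625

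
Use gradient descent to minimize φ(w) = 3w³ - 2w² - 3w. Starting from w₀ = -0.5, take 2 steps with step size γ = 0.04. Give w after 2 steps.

-0.6269

φ′(w) = 9w² - 4w - 3
w₁ = -0.5 − 0.04·1.25 = -0.55
w₂ = -0.55 − 0.04·1.9225 = -0.6269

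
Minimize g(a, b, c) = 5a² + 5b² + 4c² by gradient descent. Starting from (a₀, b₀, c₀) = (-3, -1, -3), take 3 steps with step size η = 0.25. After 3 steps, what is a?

∇g = (10a, 10b, 8c)
(a₁, b₁, c₁) = (-3, -1, -3) − 0.25·(-30, -10, -24) = (4.5, 1.5, 3)
(a₂, b₂, c₂) = (4.5, 1.5, 3) − 0.25·(45, 15, 24) = (-6.75, -2.25, -3)
(a₃, b₃, c₃) = (-6.75, -2.25, -3) − 0.25·(-67.5, -22.5, -24) = (10.125, 3.375, 3)
a = 10.125

10.125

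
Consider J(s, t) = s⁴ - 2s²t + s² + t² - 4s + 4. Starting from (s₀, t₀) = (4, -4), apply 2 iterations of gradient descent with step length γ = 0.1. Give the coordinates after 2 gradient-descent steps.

∇J = (4s³ - 4st + 2s - 4, -2s² + 2t)
Step 1: at (4, -4), ∇J = (324, -40) → (4, -4) − 0.1·(324, -40) = (-28.4, 0)
Step 2: at (-28.4, 0), ∇J = (-91686.016, -1613.12) → (-28.4, 0) − 0.1·(-91686.016, -1613.12) = (9140.2016, 161.312)

(9140.2016, 161.312)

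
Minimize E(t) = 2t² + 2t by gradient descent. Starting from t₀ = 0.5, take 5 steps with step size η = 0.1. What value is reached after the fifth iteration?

E′(t) = 4t + 2
t₁ = 0.5 − 0.1·4 = 0.1
t₂ = 0.1 − 0.1·2.4 = -0.14
t₃ = -0.14 − 0.1·1.44 = -0.284
t₄ = -0.284 − 0.1·0.864 = -0.3704
t₅ = -0.3704 − 0.1·0.5184 = -0.42224

-0.42224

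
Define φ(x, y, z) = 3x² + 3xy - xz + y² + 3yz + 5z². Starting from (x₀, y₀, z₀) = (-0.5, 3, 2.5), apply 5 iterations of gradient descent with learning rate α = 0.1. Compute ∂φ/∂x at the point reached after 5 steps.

0.622765

∇φ = (6x + 3y - z, 3x + 2y + 3z, -x + 3y + 10z)
Step 1: at (-0.5, 3, 2.5), ∇φ = (3.5, 12, 34.5) → (-0.5, 3, 2.5) − 0.1·(3.5, 12, 34.5) = (-0.85, 1.8, -0.95)
Step 2: at (-0.85, 1.8, -0.95), ∇φ = (1.25, -1.8, -3.25) → (-0.85, 1.8, -0.95) − 0.1·(1.25, -1.8, -3.25) = (-0.975, 1.98, -0.625)
Step 3: at (-0.975, 1.98, -0.625), ∇φ = (0.715, -0.84, 0.665) → (-0.975, 1.98, -0.625) − 0.1·(0.715, -0.84, 0.665) = (-1.0465, 2.064, -0.6915)
Step 4: at (-1.0465, 2.064, -0.6915), ∇φ = (0.6045, -1.086, 0.3235) → (-1.0465, 2.064, -0.6915) − 0.1·(0.6045, -1.086, 0.3235) = (-1.10695, 2.1726, -0.72385)
Step 5: at (-1.10695, 2.1726, -0.72385), ∇φ = (0.59995, -1.1472, 0.38625) → (-1.10695, 2.1726, -0.72385) − 0.1·(0.59995, -1.1472, 0.38625) = (-1.166945, 2.28732, -0.762475)
∂φ/∂x at (-1.166945, 2.28732, -0.762475) = 0.622765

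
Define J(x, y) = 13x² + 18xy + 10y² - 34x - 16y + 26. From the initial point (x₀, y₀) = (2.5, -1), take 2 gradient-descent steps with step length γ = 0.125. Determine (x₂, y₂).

(7.0625, 3.21875)

∇J = (26x + 18y - 34, 18x + 20y - 16)
Step 1: at (2.5, -1), ∇J = (13, 9) → (2.5, -1) − 0.125·(13, 9) = (0.875, -2.125)
Step 2: at (0.875, -2.125), ∇J = (-49.5, -42.75) → (0.875, -2.125) − 0.125·(-49.5, -42.75) = (7.0625, 3.21875)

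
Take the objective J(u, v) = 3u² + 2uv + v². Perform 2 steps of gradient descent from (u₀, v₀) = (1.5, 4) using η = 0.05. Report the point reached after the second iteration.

∇J = (6u + 2v, 2u + 2v)
Step 1: at (1.5, 4), ∇J = (17, 11) → (1.5, 4) − 0.05·(17, 11) = (0.65, 3.45)
Step 2: at (0.65, 3.45), ∇J = (10.8, 8.2) → (0.65, 3.45) − 0.05·(10.8, 8.2) = (0.11, 3.04)

(0.11, 3.04)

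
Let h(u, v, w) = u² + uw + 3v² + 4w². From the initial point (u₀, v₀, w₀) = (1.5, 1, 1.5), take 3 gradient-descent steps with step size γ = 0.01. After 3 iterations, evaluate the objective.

10.585774548543

∇h = (2u + w, 6v, u + 8w)
Step 1: at (1.5, 1, 1.5), ∇h = (4.5, 6, 13.5) → (1.5, 1, 1.5) − 0.01·(4.5, 6, 13.5) = (1.455, 0.94, 1.365)
Step 2: at (1.455, 0.94, 1.365), ∇h = (4.275, 5.64, 12.375) → (1.455, 0.94, 1.365) − 0.01·(4.275, 5.64, 12.375) = (1.41225, 0.8836, 1.24125)
Step 3: at (1.41225, 0.8836, 1.24125), ∇h = (4.06575, 5.3016, 11.34225) → (1.41225, 0.8836, 1.24125) − 0.01·(4.06575, 5.3016, 11.34225) = (1.3715925, 0.830584, 1.1278275)
h(1.3715925, 0.830584, 1.1278275) = 10.585774548543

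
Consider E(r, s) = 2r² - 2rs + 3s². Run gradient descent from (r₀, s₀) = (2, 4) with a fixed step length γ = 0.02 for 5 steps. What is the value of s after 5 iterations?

∇E = (4r - 2s, -2r + 6s)
(r₁, s₁) = (2, 4) − 0.02·(0, 20) = (2, 3.6)
(r₂, s₂) = (2, 3.6) − 0.02·(0.8, 17.6) = (1.984, 3.248)
(r₃, s₃) = (1.984, 3.248) − 0.02·(1.44, 15.52) = (1.9552, 2.9376)
(r₄, s₄) = (1.9552, 2.9376) − 0.02·(1.9456, 13.7152) = (1.916288, 2.663296)
(r₅, s₅) = (1.916288, 2.663296) − 0.02·(2.33856, 12.1472) = (1.8695168, 2.420352)
s = 2.420352

2.420352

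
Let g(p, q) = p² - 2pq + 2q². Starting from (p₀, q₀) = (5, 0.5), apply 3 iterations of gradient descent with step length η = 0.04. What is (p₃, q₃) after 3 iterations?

(4.072448, 1.237152)

∇g = (2p - 2q, -2p + 4q)
Step 1: at (5, 0.5), ∇g = (9, -8) → (5, 0.5) − 0.04·(9, -8) = (4.64, 0.82)
Step 2: at (4.64, 0.82), ∇g = (7.64, -6) → (4.64, 0.82) − 0.04·(7.64, -6) = (4.3344, 1.06)
Step 3: at (4.3344, 1.06), ∇g = (6.5488, -4.4288) → (4.3344, 1.06) − 0.04·(6.5488, -4.4288) = (4.072448, 1.237152)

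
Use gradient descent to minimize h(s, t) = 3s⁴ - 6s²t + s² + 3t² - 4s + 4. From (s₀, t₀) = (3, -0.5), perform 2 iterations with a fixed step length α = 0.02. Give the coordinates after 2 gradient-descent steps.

∇h = (12s³ - 12st + 2s - 4, -6s² + 6t)
Step 1: at (3, -0.5), ∇h = (344, -57) → (3, -0.5) − 0.02·(344, -57) = (-3.88, 0.64)
Step 2: at (-3.88, 0.64), ∇h = (-682.894464, -86.4864) → (-3.88, 0.64) − 0.02·(-682.894464, -86.4864) = (9.77788928, 2.369728)

(9.77788928, 2.369728)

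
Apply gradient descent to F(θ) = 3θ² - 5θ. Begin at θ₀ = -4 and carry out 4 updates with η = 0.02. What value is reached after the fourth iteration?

F′(θ) = 6θ - 5
θ₁ = -4 − 0.02·(-29) = -3.42
θ₂ = -3.42 − 0.02·(-25.52) = -2.9096
θ₃ = -2.9096 − 0.02·(-22.4576) = -2.460448
θ₄ = -2.460448 − 0.02·(-19.762688) = -2.06519424

-2.06519424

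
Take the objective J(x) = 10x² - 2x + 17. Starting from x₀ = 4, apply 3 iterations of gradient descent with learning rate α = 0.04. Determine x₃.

0.1312

J′(x) = 20x - 2
x₁ = 4 − 0.04·78 = 0.88
x₂ = 0.88 − 0.04·15.6 = 0.256
x₃ = 0.256 − 0.04·3.12 = 0.1312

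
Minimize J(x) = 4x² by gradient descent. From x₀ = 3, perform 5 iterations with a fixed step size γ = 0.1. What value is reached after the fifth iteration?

J′(x) = 8x
x₁ = 3 − 0.1·24 = 0.6
x₂ = 0.6 − 0.1·4.8 = 0.12
x₃ = 0.12 − 0.1·0.96 = 0.024
x₄ = 0.024 − 0.1·0.192 = 0.0048
x₅ = 0.0048 − 0.1·0.0384 = 0.00096

0.00096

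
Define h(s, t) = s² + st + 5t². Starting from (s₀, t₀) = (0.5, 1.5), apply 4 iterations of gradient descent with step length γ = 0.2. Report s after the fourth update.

0.256

∇h = (2s + t, s + 10t)
(s₁, t₁) = (0.5, 1.5) − 0.2·(2.5, 15.5) = (0, -1.6)
(s₂, t₂) = (0, -1.6) − 0.2·(-1.6, -16) = (0.32, 1.6)
(s₃, t₃) = (0.32, 1.6) − 0.2·(2.24, 16.32) = (-0.128, -1.664)
(s₄, t₄) = (-0.128, -1.664) − 0.2·(-1.92, -16.768) = (0.256, 1.6896)
s = 0.256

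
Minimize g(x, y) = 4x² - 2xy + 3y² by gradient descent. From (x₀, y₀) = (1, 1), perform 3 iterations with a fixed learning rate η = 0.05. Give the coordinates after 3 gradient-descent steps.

(0.363, 0.491)

∇g = (8x - 2y, -2x + 6y)
Step 1: at (1, 1), ∇g = (6, 4) → (1, 1) − 0.05·(6, 4) = (0.7, 0.8)
Step 2: at (0.7, 0.8), ∇g = (4, 3.4) → (0.7, 0.8) − 0.05·(4, 3.4) = (0.5, 0.63)
Step 3: at (0.5, 0.63), ∇g = (2.74, 2.78) → (0.5, 0.63) − 0.05·(2.74, 2.78) = (0.363, 0.491)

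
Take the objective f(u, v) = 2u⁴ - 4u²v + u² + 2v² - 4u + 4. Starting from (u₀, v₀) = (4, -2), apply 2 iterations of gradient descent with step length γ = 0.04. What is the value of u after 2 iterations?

∇f = (8u³ - 8uv + 2u - 4, -4u² + 4v)
(u₁, v₁) = (4, -2) − 0.04·(580, -72) = (-19.2, 0.88)
(u₂, v₂) = (-19.2, 0.88) − 0.04·(-56530.336, -1471.04) = (2242.01344, 59.7216)
u = 2242.01344

2242.01344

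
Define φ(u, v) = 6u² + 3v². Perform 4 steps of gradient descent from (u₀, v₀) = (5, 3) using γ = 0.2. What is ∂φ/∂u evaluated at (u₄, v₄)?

230.496

∇φ = (12u, 6v)
(u₁, v₁) = (5, 3) − 0.2·(60, 18) = (-7, -0.6)
(u₂, v₂) = (-7, -0.6) − 0.2·(-84, -3.6) = (9.8, 0.12)
(u₃, v₃) = (9.8, 0.12) − 0.2·(117.6, 0.72) = (-13.72, -0.024)
(u₄, v₄) = (-13.72, -0.024) − 0.2·(-164.64, -0.144) = (19.208, 0.0048)
∂φ/∂u at (19.208, 0.0048) = 230.496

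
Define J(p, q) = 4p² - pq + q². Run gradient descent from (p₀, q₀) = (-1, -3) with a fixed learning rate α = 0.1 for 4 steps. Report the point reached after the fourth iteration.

∇J = (8p - q, -p + 2q)
(p₁, q₁) = (-1, -3) − 0.1·(-5, -5) = (-0.5, -2.5)
(p₂, q₂) = (-0.5, -2.5) − 0.1·(-1.5, -4.5) = (-0.35, -2.05)
(p₃, q₃) = (-0.35, -2.05) − 0.1·(-0.75, -3.75) = (-0.275, -1.675)
(p₄, q₄) = (-0.275, -1.675) − 0.1·(-0.525, -3.075) = (-0.2225, -1.3675)

(-0.2225, -1.3675)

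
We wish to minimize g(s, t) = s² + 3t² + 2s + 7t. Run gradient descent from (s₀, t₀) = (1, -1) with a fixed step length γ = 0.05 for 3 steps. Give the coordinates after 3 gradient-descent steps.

∇g = (2s + 2, 6t + 7)
(s₁, t₁) = (1, -1) − 0.05·(4, 1) = (0.8, -1.05)
(s₂, t₂) = (0.8, -1.05) − 0.05·(3.6, 0.7) = (0.62, -1.085)
(s₃, t₃) = (0.62, -1.085) − 0.05·(3.24, 0.49) = (0.458, -1.1095)

(0.458, -1.1095)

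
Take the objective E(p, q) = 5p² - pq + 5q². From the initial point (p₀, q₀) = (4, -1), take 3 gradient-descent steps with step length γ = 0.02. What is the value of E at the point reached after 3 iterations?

21.638607644736

∇E = (10p - q, -p + 10q)
Step 1: at (4, -1), ∇E = (41, -14) → (4, -1) − 0.02·(41, -14) = (3.18, -0.72)
Step 2: at (3.18, -0.72), ∇E = (32.52, -10.38) → (3.18, -0.72) − 0.02·(32.52, -10.38) = (2.5296, -0.5124)
Step 3: at (2.5296, -0.5124), ∇E = (25.8084, -7.6536) → (2.5296, -0.5124) − 0.02·(25.8084, -7.6536) = (2.013432, -0.359328)
E(2.013432, -0.359328) = 21.638607644736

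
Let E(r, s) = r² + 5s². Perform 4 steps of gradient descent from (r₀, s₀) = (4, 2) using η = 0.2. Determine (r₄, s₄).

(0.5184, 2)

∇E = (2r, 10s)
(r₁, s₁) = (4, 2) − 0.2·(8, 20) = (2.4, -2)
(r₂, s₂) = (2.4, -2) − 0.2·(4.8, -20) = (1.44, 2)
(r₃, s₃) = (1.44, 2) − 0.2·(2.88, 20) = (0.864, -2)
(r₄, s₄) = (0.864, -2) − 0.2·(1.728, -20) = (0.5184, 2)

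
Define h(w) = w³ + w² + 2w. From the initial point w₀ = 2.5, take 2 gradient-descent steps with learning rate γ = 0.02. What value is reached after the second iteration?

h′(w) = 3w² + 2w + 2
w₁ = 2.5 − 0.02·25.75 = 1.985
w₂ = 1.985 − 0.02·17.790675 = 1.6291865

1.6291865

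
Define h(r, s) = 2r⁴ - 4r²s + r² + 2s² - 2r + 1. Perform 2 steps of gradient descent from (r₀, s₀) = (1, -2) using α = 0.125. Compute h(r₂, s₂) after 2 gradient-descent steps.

∇h = (8r³ - 8rs + 2r - 2, -4r² + 4s)
(r₁, s₁) = (1, -2) − 0.125·(24, -12) = (-2, -0.5)
(r₂, s₂) = (-2, -0.5) − 0.125·(-78, -18) = (7.75, 1.75)
h(7.75, 1.75) = 6846.2578125

6846.2578125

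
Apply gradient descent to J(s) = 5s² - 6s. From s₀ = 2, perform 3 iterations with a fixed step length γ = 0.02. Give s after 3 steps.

1.3168

J′(s) = 10s - 6
Step 1: J′(2) = 14; s₁ = 2 − 0.02·14 = 1.72
Step 2: J′(1.72) = 11.2; s₂ = 1.72 − 0.02·11.2 = 1.496
Step 3: J′(1.496) = 8.96; s₃ = 1.496 − 0.02·8.96 = 1.3168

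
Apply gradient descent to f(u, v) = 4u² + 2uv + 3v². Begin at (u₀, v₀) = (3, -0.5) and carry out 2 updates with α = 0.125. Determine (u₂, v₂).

(0.21875, -0.25)

∇f = (8u + 2v, 2u + 6v)
Step 1: at (3, -0.5), ∇f = (23, 3) → (3, -0.5) − 0.125·(23, 3) = (0.125, -0.875)
Step 2: at (0.125, -0.875), ∇f = (-0.75, -5) → (0.125, -0.875) − 0.125·(-0.75, -5) = (0.21875, -0.25)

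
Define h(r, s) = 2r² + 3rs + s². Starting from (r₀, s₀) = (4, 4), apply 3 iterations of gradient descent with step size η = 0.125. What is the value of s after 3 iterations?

∇h = (4r + 3s, 3r + 2s)
Step 1: at (4, 4), ∇h = (28, 20) → (4, 4) − 0.125·(28, 20) = (0.5, 1.5)
Step 2: at (0.5, 1.5), ∇h = (6.5, 4.5) → (0.5, 1.5) − 0.125·(6.5, 4.5) = (-0.3125, 0.9375)
Step 3: at (-0.3125, 0.9375), ∇h = (1.5625, 0.9375) → (-0.3125, 0.9375) − 0.125·(1.5625, 0.9375) = (-0.5078125, 0.8203125)
s = 0.8203125

0.8203125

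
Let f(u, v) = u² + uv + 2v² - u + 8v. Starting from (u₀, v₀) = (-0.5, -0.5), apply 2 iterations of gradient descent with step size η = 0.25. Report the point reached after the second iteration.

∇f = (2u + v - 1, u + 4v + 8)
Step 1: at (-0.5, -0.5), ∇f = (-2.5, 5.5) → (-0.5, -0.5) − 0.25·(-2.5, 5.5) = (0.125, -1.875)
Step 2: at (0.125, -1.875), ∇f = (-2.625, 0.625) → (0.125, -1.875) − 0.25·(-2.625, 0.625) = (0.78125, -2.03125)

(0.78125, -2.03125)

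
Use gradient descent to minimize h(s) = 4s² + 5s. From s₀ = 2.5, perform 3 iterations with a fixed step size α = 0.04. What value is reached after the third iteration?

h′(s) = 8s + 5
s₁ = 2.5 − 0.04·25 = 1.5
s₂ = 1.5 − 0.04·17 = 0.82
s₃ = 0.82 − 0.04·11.56 = 0.3576

0.3576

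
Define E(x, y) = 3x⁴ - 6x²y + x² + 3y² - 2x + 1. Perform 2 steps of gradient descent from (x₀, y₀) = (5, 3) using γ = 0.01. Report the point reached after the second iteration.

(55.73287424, 8.174304)

∇E = (12x³ - 12xy + 2x - 2, -6x² + 6y)
Step 1: at (5, 3), ∇E = (1328, -132) → (5, 3) − 0.01·(1328, -132) = (-8.28, 4.32)
Step 2: at (-8.28, 4.32), ∇E = (-6401.287424, -385.4304) → (-8.28, 4.32) − 0.01·(-6401.287424, -385.4304) = (55.73287424, 8.174304)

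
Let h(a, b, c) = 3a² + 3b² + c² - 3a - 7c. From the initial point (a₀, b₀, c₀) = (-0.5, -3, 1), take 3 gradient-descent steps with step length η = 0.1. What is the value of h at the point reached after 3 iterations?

-11.23872

∇h = (6a - 3, 6b, 2c - 7)
Step 1: at (-0.5, -3, 1), ∇h = (-6, -18, -5) → (-0.5, -3, 1) − 0.1·(-6, -18, -5) = (0.1, -1.2, 1.5)
Step 2: at (0.1, -1.2, 1.5), ∇h = (-2.4, -7.2, -4) → (0.1, -1.2, 1.5) − 0.1·(-2.4, -7.2, -4) = (0.34, -0.48, 1.9)
Step 3: at (0.34, -0.48, 1.9), ∇h = (-0.96, -2.88, -3.2) → (0.34, -0.48, 1.9) − 0.1·(-0.96, -2.88, -3.2) = (0.436, -0.192, 2.22)
h(0.436, -0.192, 2.22) = -11.23872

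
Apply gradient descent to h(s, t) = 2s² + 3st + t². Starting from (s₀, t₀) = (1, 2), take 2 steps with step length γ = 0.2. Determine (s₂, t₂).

(-0.56, 0.96)

∇h = (4s + 3t, 3s + 2t)
Step 1: at (1, 2), ∇h = (10, 7) → (1, 2) − 0.2·(10, 7) = (-1, 0.6)
Step 2: at (-1, 0.6), ∇h = (-2.2, -1.8) → (-1, 0.6) − 0.2·(-2.2, -1.8) = (-0.56, 0.96)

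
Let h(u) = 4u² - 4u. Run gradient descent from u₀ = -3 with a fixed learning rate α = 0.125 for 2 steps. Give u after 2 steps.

0.5

h′(u) = 8u - 4
Step 1: h′(-3) = -28; u₁ = -3 − 0.125·(-28) = 0.5
Step 2: h′(0.5) = 0; u₂ = 0.5 − 0.125·0 = 0.5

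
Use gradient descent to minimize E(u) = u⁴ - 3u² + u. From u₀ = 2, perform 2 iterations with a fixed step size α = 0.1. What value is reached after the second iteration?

E′(u) = 4u³ - 6u + 1
u₁ = 2 − 0.1·21 = -0.1
u₂ = -0.1 − 0.1·1.596 = -0.2596

-0.2596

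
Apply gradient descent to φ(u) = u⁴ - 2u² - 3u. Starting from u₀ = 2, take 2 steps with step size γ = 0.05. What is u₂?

φ′(u) = 4u³ - 4u - 3
u₁ = 2 − 0.05·21 = 0.95
u₂ = 0.95 − 0.05·(-3.3705) = 1.118525

1.118525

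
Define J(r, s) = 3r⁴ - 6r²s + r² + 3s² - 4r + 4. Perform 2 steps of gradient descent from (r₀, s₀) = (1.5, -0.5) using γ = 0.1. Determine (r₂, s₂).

∇J = (12r³ - 12rs + 2r - 4, -6r² + 6s)
Step 1: at (1.5, -0.5), ∇J = (48.5, -16.5) → (1.5, -0.5) − 0.1·(48.5, -16.5) = (-3.35, 1.15)
Step 2: at (-3.35, 1.15), ∇J = (-415.6145, -60.435) → (-3.35, 1.15) − 0.1·(-415.6145, -60.435) = (38.21145, 7.1935)

(38.21145, 7.1935)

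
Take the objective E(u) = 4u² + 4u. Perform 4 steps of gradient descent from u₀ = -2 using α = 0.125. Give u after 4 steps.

E′(u) = 8u + 4
u₁ = -2 − 0.125·(-12) = -0.5
u₂ = -0.5 − 0.125·0 = -0.5
u₃ = -0.5 − 0.125·0 = -0.5
u₄ = -0.5 − 0.125·0 = -0.5

-0.5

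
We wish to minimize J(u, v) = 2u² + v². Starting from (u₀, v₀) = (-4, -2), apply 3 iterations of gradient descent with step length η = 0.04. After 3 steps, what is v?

-1.557376

∇J = (4u, 2v)
(u₁, v₁) = (-4, -2) − 0.04·(-16, -4) = (-3.36, -1.84)
(u₂, v₂) = (-3.36, -1.84) − 0.04·(-13.44, -3.68) = (-2.8224, -1.6928)
(u₃, v₃) = (-2.8224, -1.6928) − 0.04·(-11.2896, -3.3856) = (-2.370816, -1.557376)
v = -1.557376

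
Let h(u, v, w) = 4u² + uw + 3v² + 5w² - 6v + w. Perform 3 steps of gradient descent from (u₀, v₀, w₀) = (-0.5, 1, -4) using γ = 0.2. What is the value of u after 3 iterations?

∇h = (8u + w, 6v - 6, u + 10w + 1)
Step 1: at (-0.5, 1, -4), ∇h = (-8, 0, -39.5) → (-0.5, 1, -4) − 0.2·(-8, 0, -39.5) = (1.1, 1, 3.9)
Step 2: at (1.1, 1, 3.9), ∇h = (12.7, 0, 41.1) → (1.1, 1, 3.9) − 0.2·(12.7, 0, 41.1) = (-1.44, 1, -4.32)
Step 3: at (-1.44, 1, -4.32), ∇h = (-15.84, 0, -43.64) → (-1.44, 1, -4.32) − 0.2·(-15.84, 0, -43.64) = (1.728, 1, 4.408)
u = 1.728

1.728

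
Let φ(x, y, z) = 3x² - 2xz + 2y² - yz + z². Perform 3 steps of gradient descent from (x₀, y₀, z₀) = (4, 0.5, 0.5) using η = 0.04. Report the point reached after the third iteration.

∇φ = (6x - 2z, 4y - z, -2x - y + 2z)
Step 1: at (4, 0.5, 0.5), ∇φ = (23, 1.5, -7.5) → (4, 0.5, 0.5) − 0.04·(23, 1.5, -7.5) = (3.08, 0.44, 0.8)
Step 2: at (3.08, 0.44, 0.8), ∇φ = (16.88, 0.96, -5) → (3.08, 0.44, 0.8) − 0.04·(16.88, 0.96, -5) = (2.4048, 0.4016, 1)
Step 3: at (2.4048, 0.4016, 1), ∇φ = (12.4288, 0.6064, -3.2112) → (2.4048, 0.4016, 1) − 0.04·(12.4288, 0.6064, -3.2112) = (1.907648, 0.377344, 1.128448)

(1.907648, 0.377344, 1.128448)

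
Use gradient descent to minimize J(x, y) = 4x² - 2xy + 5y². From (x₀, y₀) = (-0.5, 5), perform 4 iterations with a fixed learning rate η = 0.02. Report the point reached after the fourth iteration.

∇J = (8x - 2y, -2x + 10y)
(x₁, y₁) = (-0.5, 5) − 0.02·(-14, 51) = (-0.22, 3.98)
(x₂, y₂) = (-0.22, 3.98) − 0.02·(-9.72, 40.24) = (-0.0256, 3.1752)
(x₃, y₃) = (-0.0256, 3.1752) − 0.02·(-6.5552, 31.8032) = (0.105504, 2.539136)
(x₄, y₄) = (0.105504, 2.539136) − 0.02·(-4.23424, 25.180352) = (0.1901888, 2.03552896)

(0.1901888, 2.03552896)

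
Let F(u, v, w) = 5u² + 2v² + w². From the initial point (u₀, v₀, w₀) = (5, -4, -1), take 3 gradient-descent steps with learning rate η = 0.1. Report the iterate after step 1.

∇F = (10u, 4v, 2w)
Step 1: at (5, -4, -1), ∇F = (50, -16, -2) → (5, -4, -1) − 0.1·(50, -16, -2) = (0, -2.4, -0.8)

(0, -2.4, -0.8)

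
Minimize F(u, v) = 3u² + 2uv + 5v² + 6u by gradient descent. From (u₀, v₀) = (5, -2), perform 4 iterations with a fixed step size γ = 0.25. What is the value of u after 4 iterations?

∇F = (6u + 2v + 6, 2u + 10v)
(u₁, v₁) = (5, -2) − 0.25·(32, -10) = (-3, 0.5)
(u₂, v₂) = (-3, 0.5) − 0.25·(-11, -1) = (-0.25, 0.75)
(u₃, v₃) = (-0.25, 0.75) − 0.25·(6, 7) = (-1.75, -1)
(u₄, v₄) = (-1.75, -1) − 0.25·(-6.5, -13.5) = (-0.125, 2.375)
u = -0.125

-0.125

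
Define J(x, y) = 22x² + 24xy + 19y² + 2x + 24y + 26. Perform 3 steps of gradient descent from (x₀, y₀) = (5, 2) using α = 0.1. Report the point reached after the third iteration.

(-672.4, -594.56)

∇J = (44x + 24y + 2, 24x + 38y + 24)
(x₁, y₁) = (5, 2) − 0.1·(270, 220) = (-22, -20)
(x₂, y₂) = (-22, -20) − 0.1·(-1446, -1264) = (122.6, 106.4)
(x₃, y₃) = (122.6, 106.4) − 0.1·(7950, 7009.6) = (-672.4, -594.56)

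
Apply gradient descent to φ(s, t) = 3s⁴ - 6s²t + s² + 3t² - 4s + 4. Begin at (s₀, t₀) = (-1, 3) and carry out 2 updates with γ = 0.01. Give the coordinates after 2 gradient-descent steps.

(-1.32704416, 2.790744)

∇φ = (12s³ - 12st + 2s - 4, -6s² + 6t)
(s₁, t₁) = (-1, 3) − 0.01·(18, 12) = (-1.18, 2.88)
(s₂, t₂) = (-1.18, 2.88) − 0.01·(14.704416, 8.9256) = (-1.32704416, 2.790744)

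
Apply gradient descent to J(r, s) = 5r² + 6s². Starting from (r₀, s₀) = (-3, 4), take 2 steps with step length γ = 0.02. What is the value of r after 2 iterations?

∇J = (10r, 12s)
(r₁, s₁) = (-3, 4) − 0.02·(-30, 48) = (-2.4, 3.04)
(r₂, s₂) = (-2.4, 3.04) − 0.02·(-24, 36.48) = (-1.92, 2.3104)
r = -1.92

-1.92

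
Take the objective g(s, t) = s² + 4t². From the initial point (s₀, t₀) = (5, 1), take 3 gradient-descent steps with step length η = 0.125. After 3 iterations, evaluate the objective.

∇g = (2s, 8t)
Step 1: at (5, 1), ∇g = (10, 8) → (5, 1) − 0.125·(10, 8) = (3.75, 0)
Step 2: at (3.75, 0), ∇g = (7.5, 0) → (3.75, 0) − 0.125·(7.5, 0) = (2.8125, 0)
Step 3: at (2.8125, 0), ∇g = (5.625, 0) → (2.8125, 0) − 0.125·(5.625, 0) = (2.109375, 0)
g(2.109375, 0) = 4.449462890625

4.449462890625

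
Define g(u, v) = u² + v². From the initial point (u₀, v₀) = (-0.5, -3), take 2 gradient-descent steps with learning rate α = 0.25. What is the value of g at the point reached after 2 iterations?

0.578125

∇g = (2u, 2v)
Step 1: at (-0.5, -3), ∇g = (-1, -6) → (-0.5, -3) − 0.25·(-1, -6) = (-0.25, -1.5)
Step 2: at (-0.25, -1.5), ∇g = (-0.5, -3) → (-0.25, -1.5) − 0.25·(-0.5, -3) = (-0.125, -0.75)
g(-0.125, -0.75) = 0.578125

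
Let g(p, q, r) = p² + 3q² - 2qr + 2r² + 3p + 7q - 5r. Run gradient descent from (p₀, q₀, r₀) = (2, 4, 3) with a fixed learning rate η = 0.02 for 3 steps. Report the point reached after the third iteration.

∇g = (2p + 3, 6q - 2r + 7, -2q + 4r - 5)
(p₁, q₁, r₁) = (2, 4, 3) − 0.02·(7, 25, -1) = (1.86, 3.5, 3.02)
(p₂, q₂, r₂) = (1.86, 3.5, 3.02) − 0.02·(6.72, 21.96, 0.08) = (1.7256, 3.0608, 3.0184)
(p₃, q₃, r₃) = (1.7256, 3.0608, 3.0184) − 0.02·(6.4512, 19.328, 0.952) = (1.596576, 2.67424, 2.99936)

(1.596576, 2.67424, 2.99936)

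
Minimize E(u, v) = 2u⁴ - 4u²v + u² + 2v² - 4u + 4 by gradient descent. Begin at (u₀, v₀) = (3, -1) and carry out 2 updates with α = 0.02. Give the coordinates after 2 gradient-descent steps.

(-0.63079936, 0.086848)

∇E = (8u³ - 8uv + 2u - 4, -4u² + 4v)
Step 1: at (3, -1), ∇E = (242, -40) → (3, -1) − 0.02·(242, -40) = (-1.84, -0.2)
Step 2: at (-1.84, -0.2), ∇E = (-60.460032, -14.3424) → (-1.84, -0.2) − 0.02·(-60.460032, -14.3424) = (-0.63079936, 0.086848)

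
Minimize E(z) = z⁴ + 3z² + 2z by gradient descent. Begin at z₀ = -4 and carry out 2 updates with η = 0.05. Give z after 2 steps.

E′(z) = 4z³ + 6z + 2
Step 1: E′(-4) = -278; z₁ = -4 − 0.05·(-278) = 9.9
Step 2: E′(9.9) = 3942.596; z₂ = 9.9 − 0.05·3942.596 = -187.2298

-187.2298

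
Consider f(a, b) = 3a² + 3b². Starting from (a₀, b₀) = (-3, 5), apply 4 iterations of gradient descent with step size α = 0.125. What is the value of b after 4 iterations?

∇f = (6a, 6b)
Step 1: at (-3, 5), ∇f = (-18, 30) → (-3, 5) − 0.125·(-18, 30) = (-0.75, 1.25)
Step 2: at (-0.75, 1.25), ∇f = (-4.5, 7.5) → (-0.75, 1.25) − 0.125·(-4.5, 7.5) = (-0.1875, 0.3125)
Step 3: at (-0.1875, 0.3125), ∇f = (-1.125, 1.875) → (-0.1875, 0.3125) − 0.125·(-1.125, 1.875) = (-0.046875, 0.078125)
Step 4: at (-0.046875, 0.078125), ∇f = (-0.28125, 0.46875) → (-0.046875, 0.078125) − 0.125·(-0.28125, 0.46875) = (-0.01171875, 0.01953125)
b = 0.01953125

0.01953125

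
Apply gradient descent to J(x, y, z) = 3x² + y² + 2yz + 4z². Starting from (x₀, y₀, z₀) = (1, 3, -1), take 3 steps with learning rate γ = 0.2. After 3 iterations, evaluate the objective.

0.984448

∇J = (6x, 2y + 2z, 2y + 8z)
(x₁, y₁, z₁) = (1, 3, -1) − 0.2·(6, 4, -2) = (-0.2, 2.2, -0.6)
(x₂, y₂, z₂) = (-0.2, 2.2, -0.6) − 0.2·(-1.2, 3.2, -0.4) = (0.04, 1.56, -0.52)
(x₃, y₃, z₃) = (0.04, 1.56, -0.52) − 0.2·(0.24, 2.08, -1.04) = (-0.008, 1.144, -0.312)
J(-0.008, 1.144, -0.312) = 0.984448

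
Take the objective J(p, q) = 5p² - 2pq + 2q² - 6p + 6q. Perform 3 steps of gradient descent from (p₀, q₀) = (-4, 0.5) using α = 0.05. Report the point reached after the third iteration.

(-0.048, -0.9195)

∇J = (10p - 2q - 6, -2p + 4q + 6)
Step 1: at (-4, 0.5), ∇J = (-47, 16) → (-4, 0.5) − 0.05·(-47, 16) = (-1.65, -0.3)
Step 2: at (-1.65, -0.3), ∇J = (-21.9, 8.1) → (-1.65, -0.3) − 0.05·(-21.9, 8.1) = (-0.555, -0.705)
Step 3: at (-0.555, -0.705), ∇J = (-10.14, 4.29) → (-0.555, -0.705) − 0.05·(-10.14, 4.29) = (-0.048, -0.9195)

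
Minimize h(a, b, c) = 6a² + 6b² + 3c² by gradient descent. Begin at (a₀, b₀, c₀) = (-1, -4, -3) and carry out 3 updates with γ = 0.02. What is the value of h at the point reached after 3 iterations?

32.19430305792

∇h = (12a, 12b, 6c)
(a₁, b₁, c₁) = (-1, -4, -3) − 0.02·(-12, -48, -18) = (-0.76, -3.04, -2.64)
(a₂, b₂, c₂) = (-0.76, -3.04, -2.64) − 0.02·(-9.12, -36.48, -15.84) = (-0.5776, -2.3104, -2.3232)
(a₃, b₃, c₃) = (-0.5776, -2.3104, -2.3232) − 0.02·(-6.9312, -27.7248, -13.9392) = (-0.438976, -1.755904, -2.044416)
h(-0.438976, -1.755904, -2.044416) = 32.19430305792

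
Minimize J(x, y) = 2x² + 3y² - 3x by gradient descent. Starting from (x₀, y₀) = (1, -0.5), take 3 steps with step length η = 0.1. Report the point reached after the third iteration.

∇J = (4x - 3, 6y)
(x₁, y₁) = (1, -0.5) − 0.1·(1, -3) = (0.9, -0.2)
(x₂, y₂) = (0.9, -0.2) − 0.1·(0.6, -1.2) = (0.84, -0.08)
(x₃, y₃) = (0.84, -0.08) − 0.1·(0.36, -0.48) = (0.804, -0.032)

(0.804, -0.032)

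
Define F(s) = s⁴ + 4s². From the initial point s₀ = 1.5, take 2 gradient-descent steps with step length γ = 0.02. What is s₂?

0.75397608

F′(s) = 4s³ + 8s
s₁ = 1.5 − 0.02·25.5 = 0.99
s₂ = 0.99 − 0.02·11.801196 = 0.75397608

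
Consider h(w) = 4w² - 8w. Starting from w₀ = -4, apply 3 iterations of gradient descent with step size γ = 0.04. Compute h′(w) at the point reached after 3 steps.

h′(w) = 8w - 8
w₁ = -4 − 0.04·(-40) = -2.4
w₂ = -2.4 − 0.04·(-27.2) = -1.312
w₃ = -1.312 − 0.04·(-18.496) = -0.57216
h′(w) at (-0.57216) = -12.57728

-12.57728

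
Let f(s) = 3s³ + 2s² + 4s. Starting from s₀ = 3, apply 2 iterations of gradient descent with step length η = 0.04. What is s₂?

f′(s) = 9s² + 4s + 4
Step 1: f′(3) = 97; s₁ = 3 − 0.04·97 = -0.88
Step 2: f′(-0.88) = 7.4496; s₂ = -0.88 − 0.04·7.4496 = -1.177984

-1.177984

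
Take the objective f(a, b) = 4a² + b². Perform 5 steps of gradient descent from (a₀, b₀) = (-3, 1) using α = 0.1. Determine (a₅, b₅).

(-0.00096, 0.32768)

∇f = (8a, 2b)
(a₁, b₁) = (-3, 1) − 0.1·(-24, 2) = (-0.6, 0.8)
(a₂, b₂) = (-0.6, 0.8) − 0.1·(-4.8, 1.6) = (-0.12, 0.64)
(a₃, b₃) = (-0.12, 0.64) − 0.1·(-0.96, 1.28) = (-0.024, 0.512)
(a₄, b₄) = (-0.024, 0.512) − 0.1·(-0.192, 1.024) = (-0.0048, 0.4096)
(a₅, b₅) = (-0.0048, 0.4096) − 0.1·(-0.0384, 0.8192) = (-0.00096, 0.32768)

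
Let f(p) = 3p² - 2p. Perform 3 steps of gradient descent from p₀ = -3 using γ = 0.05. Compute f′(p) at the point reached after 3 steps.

-6.86

f′(p) = 6p - 2
p₁ = -3 − 0.05·(-20) = -2
p₂ = -2 − 0.05·(-14) = -1.3
p₃ = -1.3 − 0.05·(-9.8) = -0.81
f′(p) at (-0.81) = -6.86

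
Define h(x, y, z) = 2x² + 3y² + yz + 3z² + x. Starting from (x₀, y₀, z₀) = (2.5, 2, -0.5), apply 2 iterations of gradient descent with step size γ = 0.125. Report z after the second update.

∇h = (4x + 1, 6y + z, y + 6z)
Step 1: at (2.5, 2, -0.5), ∇h = (11, 11.5, -1) → (2.5, 2, -0.5) − 0.125·(11, 11.5, -1) = (1.125, 0.5625, -0.375)
Step 2: at (1.125, 0.5625, -0.375), ∇h = (5.5, 3, -1.6875) → (1.125, 0.5625, -0.375) − 0.125·(5.5, 3, -1.6875) = (0.4375, 0.1875, -0.1640625)
z = -0.1640625

-0.1640625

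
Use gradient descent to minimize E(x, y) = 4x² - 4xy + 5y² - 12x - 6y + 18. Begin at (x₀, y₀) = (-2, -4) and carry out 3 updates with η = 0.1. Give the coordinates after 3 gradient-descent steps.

(1.504, 0.984)

∇E = (8x - 4y - 12, -4x + 10y - 6)
Step 1: at (-2, -4), ∇E = (-12, -38) → (-2, -4) − 0.1·(-12, -38) = (-0.8, -0.2)
Step 2: at (-0.8, -0.2), ∇E = (-17.6, -4.8) → (-0.8, -0.2) − 0.1·(-17.6, -4.8) = (0.96, 0.28)
Step 3: at (0.96, 0.28), ∇E = (-5.44, -7.04) → (0.96, 0.28) − 0.1·(-5.44, -7.04) = (1.504, 0.984)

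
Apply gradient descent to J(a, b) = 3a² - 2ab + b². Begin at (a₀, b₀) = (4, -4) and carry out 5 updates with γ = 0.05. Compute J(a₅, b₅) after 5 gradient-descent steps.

2.9324545024

∇J = (6a - 2b, -2a + 2b)
(a₁, b₁) = (4, -4) − 0.05·(32, -16) = (2.4, -3.2)
(a₂, b₂) = (2.4, -3.2) − 0.05·(20.8, -11.2) = (1.36, -2.64)
(a₃, b₃) = (1.36, -2.64) − 0.05·(13.44, -8) = (0.688, -2.24)
(a₄, b₄) = (0.688, -2.24) − 0.05·(8.608, -5.856) = (0.2576, -1.9472)
(a₅, b₅) = (0.2576, -1.9472) − 0.05·(5.44, -4.4096) = (-0.0144, -1.72672)
J(-0.0144, -1.72672) = 2.9324545024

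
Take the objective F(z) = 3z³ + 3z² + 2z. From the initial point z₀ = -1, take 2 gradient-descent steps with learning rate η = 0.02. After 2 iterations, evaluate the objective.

F′(z) = 9z² + 6z + 2
z₁ = -1 − 0.02·5 = -1.1
z₂ = -1.1 − 0.02·6.29 = -1.2258
F(-1.2258) = -3.469451512536

-3.469451512536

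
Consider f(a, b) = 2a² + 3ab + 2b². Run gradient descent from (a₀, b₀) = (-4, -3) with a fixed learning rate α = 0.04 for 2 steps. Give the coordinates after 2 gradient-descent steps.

(-2.2752, -1.3536)

∇f = (4a + 3b, 3a + 4b)
Step 1: at (-4, -3), ∇f = (-25, -24) → (-4, -3) − 0.04·(-25, -24) = (-3, -2.04)
Step 2: at (-3, -2.04), ∇f = (-18.12, -17.16) → (-3, -2.04) − 0.04·(-18.12, -17.16) = (-2.2752, -1.3536)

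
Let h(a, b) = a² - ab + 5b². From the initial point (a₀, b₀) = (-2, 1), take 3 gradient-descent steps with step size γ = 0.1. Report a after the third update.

∇h = (2a - b, -a + 10b)
Step 1: at (-2, 1), ∇h = (-5, 12) → (-2, 1) − 0.1·(-5, 12) = (-1.5, -0.2)
Step 2: at (-1.5, -0.2), ∇h = (-2.8, -0.5) → (-1.5, -0.2) − 0.1·(-2.8, -0.5) = (-1.22, -0.15)
Step 3: at (-1.22, -0.15), ∇h = (-2.29, -0.28) → (-1.22, -0.15) − 0.1·(-2.29, -0.28) = (-0.991, -0.122)
a = -0.991

-0.991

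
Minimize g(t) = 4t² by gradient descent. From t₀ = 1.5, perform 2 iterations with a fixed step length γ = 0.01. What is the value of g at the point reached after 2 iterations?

6.44753664

g′(t) = 8t
Step 1: g′(1.5) = 12; t₁ = 1.5 − 0.01·12 = 1.38
Step 2: g′(1.38) = 11.04; t₂ = 1.38 − 0.01·11.04 = 1.2696
g(1.2696) = 6.44753664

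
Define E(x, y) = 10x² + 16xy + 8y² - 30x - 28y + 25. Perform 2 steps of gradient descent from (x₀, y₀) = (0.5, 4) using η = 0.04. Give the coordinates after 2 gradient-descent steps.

(-0.4856, 2.7328)

∇E = (20x + 16y - 30, 16x + 16y - 28)
(x₁, y₁) = (0.5, 4) − 0.04·(44, 44) = (-1.26, 2.24)
(x₂, y₂) = (-1.26, 2.24) − 0.04·(-19.36, -12.32) = (-0.4856, 2.7328)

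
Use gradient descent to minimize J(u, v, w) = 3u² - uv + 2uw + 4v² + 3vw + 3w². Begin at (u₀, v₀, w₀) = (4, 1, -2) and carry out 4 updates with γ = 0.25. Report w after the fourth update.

0.265625

∇J = (6u - v + 2w, -u + 8v + 3w, 2u + 3v + 6w)
(u₁, v₁, w₁) = (4, 1, -2) − 0.25·(19, -2, -1) = (-0.75, 1.5, -1.75)
(u₂, v₂, w₂) = (-0.75, 1.5, -1.75) − 0.25·(-9.5, 7.5, -7.5) = (1.625, -0.375, 0.125)
(u₃, v₃, w₃) = (1.625, -0.375, 0.125) − 0.25·(10.375, -4.25, 2.875) = (-0.96875, 0.6875, -0.59375)
(u₄, v₄, w₄) = (-0.96875, 0.6875, -0.59375) − 0.25·(-7.6875, 4.6875, -3.4375) = (0.953125, -0.484375, 0.265625)
w = 0.265625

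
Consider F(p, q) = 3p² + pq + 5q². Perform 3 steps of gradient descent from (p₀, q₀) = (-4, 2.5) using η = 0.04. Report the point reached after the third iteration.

∇F = (6p + q, p + 10q)
Step 1: at (-4, 2.5), ∇F = (-21.5, 21) → (-4, 2.5) − 0.04·(-21.5, 21) = (-3.14, 1.66)
Step 2: at (-3.14, 1.66), ∇F = (-17.18, 13.46) → (-3.14, 1.66) − 0.04·(-17.18, 13.46) = (-2.4528, 1.1216)
Step 3: at (-2.4528, 1.1216), ∇F = (-13.5952, 8.7632) → (-2.4528, 1.1216) − 0.04·(-13.5952, 8.7632) = (-1.908992, 0.771072)

(-1.908992, 0.771072)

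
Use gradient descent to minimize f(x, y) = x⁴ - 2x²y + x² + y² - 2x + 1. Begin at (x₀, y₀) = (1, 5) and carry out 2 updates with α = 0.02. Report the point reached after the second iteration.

(1.63430656, 4.716096)

∇f = (4x³ - 4xy + 2x - 2, -2x² + 2y)
(x₁, y₁) = (1, 5) − 0.02·(-16, 8) = (1.32, 4.84)
(x₂, y₂) = (1.32, 4.84) − 0.02·(-15.715328, 6.1952) = (1.63430656, 4.716096)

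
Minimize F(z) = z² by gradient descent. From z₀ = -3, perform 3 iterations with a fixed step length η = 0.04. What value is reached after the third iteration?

-2.336064

F′(z) = 2z
Step 1: F′(-3) = -6; z₁ = -3 − 0.04·(-6) = -2.76
Step 2: F′(-2.76) = -5.52; z₂ = -2.76 − 0.04·(-5.52) = -2.5392
Step 3: F′(-2.5392) = -5.0784; z₃ = -2.5392 − 0.04·(-5.0784) = -2.336064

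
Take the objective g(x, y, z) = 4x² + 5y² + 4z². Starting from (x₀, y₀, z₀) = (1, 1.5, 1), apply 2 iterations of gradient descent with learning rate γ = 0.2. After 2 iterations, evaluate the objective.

∇g = (8x, 10y, 8z)
(x₁, y₁, z₁) = (1, 1.5, 1) − 0.2·(8, 15, 8) = (-0.6, -1.5, -0.6)
(x₂, y₂, z₂) = (-0.6, -1.5, -0.6) − 0.2·(-4.8, -15, -4.8) = (0.36, 1.5, 0.36)
g(0.36, 1.5, 0.36) = 12.2868

12.2868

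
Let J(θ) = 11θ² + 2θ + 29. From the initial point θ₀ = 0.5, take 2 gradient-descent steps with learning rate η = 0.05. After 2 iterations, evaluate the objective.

28.909475

J′(θ) = 22θ + 2
Step 1: J′(0.5) = 13; θ₁ = 0.5 − 0.05·13 = -0.15
Step 2: J′(-0.15) = -1.3; θ₂ = -0.15 − 0.05·(-1.3) = -0.085
J(-0.085) = 28.909475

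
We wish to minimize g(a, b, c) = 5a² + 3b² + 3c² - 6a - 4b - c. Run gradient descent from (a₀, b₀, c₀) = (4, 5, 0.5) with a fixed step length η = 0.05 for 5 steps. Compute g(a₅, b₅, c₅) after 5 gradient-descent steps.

-1.5595282765

∇g = (10a - 6, 6b - 4, 6c - 1)
Step 1: at (4, 5, 0.5), ∇g = (34, 26, 2) → (4, 5, 0.5) − 0.05·(34, 26, 2) = (2.3, 3.7, 0.4)
Step 2: at (2.3, 3.7, 0.4), ∇g = (17, 18.2, 1.4) → (2.3, 3.7, 0.4) − 0.05·(17, 18.2, 1.4) = (1.45, 2.79, 0.33)
Step 3: at (1.45, 2.79, 0.33), ∇g = (8.5, 12.74, 0.98) → (1.45, 2.79, 0.33) − 0.05·(8.5, 12.74, 0.98) = (1.025, 2.153, 0.281)
Step 4: at (1.025, 2.153, 0.281), ∇g = (4.25, 8.918, 0.686) → (1.025, 2.153, 0.281) − 0.05·(4.25, 8.918, 0.686) = (0.8125, 1.7071, 0.2467)
Step 5: at (0.8125, 1.7071, 0.2467), ∇g = (2.125, 6.2426, 0.4802) → (0.8125, 1.7071, 0.2467) − 0.05·(2.125, 6.2426, 0.4802) = (0.70625, 1.39497, 0.22269)
g(0.70625, 1.39497, 0.22269) = -1.5595282765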